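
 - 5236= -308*17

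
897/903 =299/301 = 0.99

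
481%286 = 195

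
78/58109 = 78/58109  =  0.00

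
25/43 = 25/43=0.58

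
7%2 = 1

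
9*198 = 1782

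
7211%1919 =1454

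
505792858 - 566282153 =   -  60489295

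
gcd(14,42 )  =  14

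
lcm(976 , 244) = 976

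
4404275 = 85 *51815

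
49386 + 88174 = 137560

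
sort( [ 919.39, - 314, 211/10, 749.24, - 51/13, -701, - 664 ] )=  [ - 701,- 664, - 314, - 51/13,211/10, 749.24, 919.39]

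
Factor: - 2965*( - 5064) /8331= 2^3*5^1*211^1*593^1*2777^( - 1)= 5004920/2777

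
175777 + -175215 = 562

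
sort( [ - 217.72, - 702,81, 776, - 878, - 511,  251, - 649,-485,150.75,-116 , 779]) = [  -  878, - 702,-649, - 511, - 485, - 217.72, - 116 , 81,150.75,251, 776,779]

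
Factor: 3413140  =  2^2*5^1 * 47^1*3631^1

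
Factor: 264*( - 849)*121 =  - 27120456 =- 2^3*3^2*11^3*283^1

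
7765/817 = 7765/817 = 9.50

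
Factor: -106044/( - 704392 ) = 2^( - 1 )*3^1*13^( - 2)*521^( - 1)*8837^1 =26511/176098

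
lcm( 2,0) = 0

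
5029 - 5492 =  - 463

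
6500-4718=1782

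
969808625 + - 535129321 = 434679304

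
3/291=1/97=0.01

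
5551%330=271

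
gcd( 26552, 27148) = 4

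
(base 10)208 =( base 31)6M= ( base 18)BA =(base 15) DD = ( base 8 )320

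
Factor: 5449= 5449^1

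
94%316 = 94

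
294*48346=14213724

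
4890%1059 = 654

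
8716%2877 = 85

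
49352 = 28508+20844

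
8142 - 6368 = 1774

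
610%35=15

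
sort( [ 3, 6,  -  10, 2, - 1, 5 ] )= [ - 10, - 1, 2, 3,5, 6]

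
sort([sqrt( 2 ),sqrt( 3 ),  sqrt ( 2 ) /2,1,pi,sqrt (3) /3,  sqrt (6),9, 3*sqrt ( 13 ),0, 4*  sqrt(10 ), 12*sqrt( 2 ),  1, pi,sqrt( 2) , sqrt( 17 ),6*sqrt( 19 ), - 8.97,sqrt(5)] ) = [ - 8.97,0, sqrt( 3)/3,sqrt (2 ) /2, 1,1,sqrt( 2 ),sqrt( 2),  sqrt( 3 ),sqrt(5 ),sqrt( 6 ), pi,pi,sqrt(17), 9,3*sqrt( 13 ), 4*sqrt( 10),12 * sqrt (2),  6*sqrt(19 )]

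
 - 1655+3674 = 2019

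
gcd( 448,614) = 2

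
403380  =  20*20169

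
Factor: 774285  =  3^1*5^1*41^1*1259^1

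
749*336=251664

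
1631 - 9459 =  - 7828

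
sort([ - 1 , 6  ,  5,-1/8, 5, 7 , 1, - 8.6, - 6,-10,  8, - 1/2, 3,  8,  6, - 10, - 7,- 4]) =[ - 10, -10, - 8.6,  -  7 , - 6,  -  4, - 1,-1/2, - 1/8,1 , 3, 5, 5, 6,6  ,  7 , 8, 8] 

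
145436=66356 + 79080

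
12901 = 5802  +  7099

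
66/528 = 1/8 = 0.12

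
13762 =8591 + 5171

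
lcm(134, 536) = 536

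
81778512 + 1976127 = 83754639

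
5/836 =5/836 = 0.01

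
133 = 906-773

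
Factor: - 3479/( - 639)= 49/9 =3^( - 2)*7^2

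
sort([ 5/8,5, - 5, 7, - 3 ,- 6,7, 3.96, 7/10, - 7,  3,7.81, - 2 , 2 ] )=[ - 7 , - 6,-5,-3, - 2 , 5/8,7/10,  2,3,3.96, 5,  7,7,7.81] 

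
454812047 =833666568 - 378854521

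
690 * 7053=4866570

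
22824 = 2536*9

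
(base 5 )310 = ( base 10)80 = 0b1010000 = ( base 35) 2A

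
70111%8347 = 3335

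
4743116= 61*77756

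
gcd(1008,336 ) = 336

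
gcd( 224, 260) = 4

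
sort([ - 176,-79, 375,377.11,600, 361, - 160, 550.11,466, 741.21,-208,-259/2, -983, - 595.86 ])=[ - 983, - 595.86, - 208, -176, - 160, - 259/2, - 79,361, 375, 377.11,  466, 550.11,  600,  741.21] 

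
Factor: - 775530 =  - 2^1*3^2 * 5^1*7^1*1231^1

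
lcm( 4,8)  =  8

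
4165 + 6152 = 10317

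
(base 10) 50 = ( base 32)1I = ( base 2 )110010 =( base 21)28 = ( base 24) 22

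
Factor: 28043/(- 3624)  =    -  2^( - 3 )*3^( - 1 ) * 29^1 * 151^(-1 )*967^1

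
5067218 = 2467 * 2054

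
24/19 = 1 + 5/19 = 1.26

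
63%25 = 13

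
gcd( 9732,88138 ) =2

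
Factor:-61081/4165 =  - 3593/245 = -5^( - 1) *7^(  -  2)*3593^1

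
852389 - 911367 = - 58978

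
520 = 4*130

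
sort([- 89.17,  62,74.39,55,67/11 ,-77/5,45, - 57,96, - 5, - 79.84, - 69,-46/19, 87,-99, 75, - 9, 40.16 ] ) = [ - 99,-89.17, - 79.84,-69 ,- 57, - 77/5,- 9, - 5, - 46/19,67/11,40.16 , 45, 55,62,74.39,75,87,96]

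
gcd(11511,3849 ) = 3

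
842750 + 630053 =1472803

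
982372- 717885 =264487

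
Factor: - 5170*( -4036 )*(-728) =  - 2^6*5^1*7^1*11^1*13^1*47^1*1009^1  =  - 15190535360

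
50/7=7 +1/7= 7.14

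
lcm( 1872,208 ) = 1872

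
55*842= 46310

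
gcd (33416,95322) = 2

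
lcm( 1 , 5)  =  5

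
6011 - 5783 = 228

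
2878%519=283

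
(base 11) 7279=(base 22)JK9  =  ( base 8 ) 22655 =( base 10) 9645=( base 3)111020020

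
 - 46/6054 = -1+3004/3027=- 0.01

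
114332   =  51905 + 62427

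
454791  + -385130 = 69661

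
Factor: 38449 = 38449^1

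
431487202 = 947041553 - 515554351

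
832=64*13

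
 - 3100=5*( - 620) 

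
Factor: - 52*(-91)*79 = 2^2*7^1*13^2*79^1= 373828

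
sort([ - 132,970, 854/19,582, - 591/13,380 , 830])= [-132, - 591/13,854/19,380, 582,830,970]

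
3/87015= 1/29005= 0.00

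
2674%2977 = 2674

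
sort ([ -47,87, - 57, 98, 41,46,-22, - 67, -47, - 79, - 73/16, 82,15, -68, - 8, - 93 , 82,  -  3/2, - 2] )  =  [- 93, - 79, - 68, - 67, - 57, - 47, - 47, - 22 ,-8, - 73/16, - 2, - 3/2,15,41 , 46, 82,82, 87, 98 ] 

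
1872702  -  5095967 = - 3223265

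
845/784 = 1 + 61/784 = 1.08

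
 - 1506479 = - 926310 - 580169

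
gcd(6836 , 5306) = 2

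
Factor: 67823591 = 11^1 * 17^1*362693^1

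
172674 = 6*28779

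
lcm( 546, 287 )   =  22386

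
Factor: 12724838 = 2^1 *7^1*239^1*3803^1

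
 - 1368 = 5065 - 6433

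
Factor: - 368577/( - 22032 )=2^( - 4) *3^(-1)*11^1*73^1 = 803/48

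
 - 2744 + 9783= 7039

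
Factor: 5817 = 3^1*7^1*277^1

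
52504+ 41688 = 94192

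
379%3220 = 379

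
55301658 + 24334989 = 79636647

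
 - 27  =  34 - 61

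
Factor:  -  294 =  - 2^1*3^1*7^2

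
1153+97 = 1250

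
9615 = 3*3205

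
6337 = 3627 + 2710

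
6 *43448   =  260688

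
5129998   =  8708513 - 3578515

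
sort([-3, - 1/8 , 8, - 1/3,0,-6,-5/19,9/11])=[-6 ,-3,  -  1/3, - 5/19, - 1/8, 0,9/11 , 8 ] 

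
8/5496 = 1/687 = 0.00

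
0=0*343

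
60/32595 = 4/2173 =0.00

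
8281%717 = 394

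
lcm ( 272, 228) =15504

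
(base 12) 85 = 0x65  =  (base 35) 2V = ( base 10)101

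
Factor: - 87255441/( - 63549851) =3^3 * 7^1*13^1 * 17^1 * 19^( - 1 )*23^( - 1)*2089^1 * 145423^ ( - 1 ) 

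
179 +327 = 506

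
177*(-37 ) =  - 6549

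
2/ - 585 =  - 1 + 583/585 = - 0.00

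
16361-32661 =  - 16300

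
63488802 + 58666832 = 122155634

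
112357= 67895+44462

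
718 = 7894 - 7176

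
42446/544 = 78 + 7/272 = 78.03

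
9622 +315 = 9937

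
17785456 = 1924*9244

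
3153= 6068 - 2915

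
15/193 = 15/193  =  0.08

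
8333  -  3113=5220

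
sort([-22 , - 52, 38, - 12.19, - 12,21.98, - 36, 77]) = [  -  52, - 36,- 22, - 12.19,-12, 21.98,38, 77 ]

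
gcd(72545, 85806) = 1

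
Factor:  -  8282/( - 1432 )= 4141/716 = 2^(-2)*41^1*101^1*179^(- 1 ) 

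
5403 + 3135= 8538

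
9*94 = 846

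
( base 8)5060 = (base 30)2qs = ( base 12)1614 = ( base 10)2608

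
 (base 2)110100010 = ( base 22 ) j0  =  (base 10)418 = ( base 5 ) 3133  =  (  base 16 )1a2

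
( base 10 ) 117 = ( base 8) 165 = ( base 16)75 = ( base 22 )57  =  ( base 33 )3I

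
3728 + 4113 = 7841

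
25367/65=390 +17/65 = 390.26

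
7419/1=7419=7419.00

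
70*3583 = 250810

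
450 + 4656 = 5106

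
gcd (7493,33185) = 1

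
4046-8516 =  - 4470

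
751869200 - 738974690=12894510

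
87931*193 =16970683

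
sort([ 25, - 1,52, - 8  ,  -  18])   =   [ - 18,- 8, - 1, 25,  52]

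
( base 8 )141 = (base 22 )49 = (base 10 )97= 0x61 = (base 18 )57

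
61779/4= 61779/4 =15444.75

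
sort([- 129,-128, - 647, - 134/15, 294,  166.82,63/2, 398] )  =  [ - 647, - 129, - 128, - 134/15 , 63/2,166.82,294,398 ]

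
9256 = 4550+4706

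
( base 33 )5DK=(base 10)5894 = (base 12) 34B2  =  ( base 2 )1011100000110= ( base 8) 13406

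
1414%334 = 78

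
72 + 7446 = 7518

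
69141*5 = 345705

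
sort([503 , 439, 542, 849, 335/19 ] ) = [335/19,439,  503,542,849]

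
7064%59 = 43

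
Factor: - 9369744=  - 2^4 * 3^1*195203^1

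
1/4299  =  1/4299 = 0.00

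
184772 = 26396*7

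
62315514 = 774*80511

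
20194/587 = 34 + 236/587 = 34.40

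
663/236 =2 + 191/236 = 2.81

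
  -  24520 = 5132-29652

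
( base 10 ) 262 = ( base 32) 86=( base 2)100000110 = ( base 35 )7h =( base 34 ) 7O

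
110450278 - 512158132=- 401707854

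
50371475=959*52525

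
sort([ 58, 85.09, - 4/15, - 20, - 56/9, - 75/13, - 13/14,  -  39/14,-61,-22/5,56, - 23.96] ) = [- 61, - 23.96, - 20, - 56/9, - 75/13, - 22/5,- 39/14,-13/14,  -  4/15,56, 58, 85.09 ] 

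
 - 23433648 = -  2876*8148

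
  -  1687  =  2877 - 4564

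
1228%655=573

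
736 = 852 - 116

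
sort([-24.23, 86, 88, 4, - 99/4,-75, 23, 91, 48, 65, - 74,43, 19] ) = [ -75, - 74 , - 99/4, - 24.23, 4,19, 23, 43,48, 65,  86,88, 91]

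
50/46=25/23 = 1.09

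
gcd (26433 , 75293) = 1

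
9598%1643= 1383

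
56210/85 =11242/17  =  661.29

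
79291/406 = 79291/406 = 195.30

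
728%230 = 38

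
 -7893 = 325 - 8218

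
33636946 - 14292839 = 19344107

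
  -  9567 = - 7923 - 1644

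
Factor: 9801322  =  2^1*1601^1*3061^1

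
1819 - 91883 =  - 90064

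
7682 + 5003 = 12685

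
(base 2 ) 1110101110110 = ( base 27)A99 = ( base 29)8s2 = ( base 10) 7542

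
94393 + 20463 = 114856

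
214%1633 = 214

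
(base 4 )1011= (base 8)105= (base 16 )45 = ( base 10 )69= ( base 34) 21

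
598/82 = 7 + 12/41 = 7.29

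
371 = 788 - 417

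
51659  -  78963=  - 27304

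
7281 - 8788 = - 1507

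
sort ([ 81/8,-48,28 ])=[  -  48, 81/8, 28 ]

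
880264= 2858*308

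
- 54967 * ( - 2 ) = 109934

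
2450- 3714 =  - 1264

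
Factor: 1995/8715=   19^1*83^( -1) = 19/83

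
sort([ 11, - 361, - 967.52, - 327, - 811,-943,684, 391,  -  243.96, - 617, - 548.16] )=[  -  967.52,-943, - 811, - 617, -548.16, - 361, - 327 , - 243.96,11, 391,  684] 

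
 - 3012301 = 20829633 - 23841934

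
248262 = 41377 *6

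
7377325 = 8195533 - 818208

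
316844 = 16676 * 19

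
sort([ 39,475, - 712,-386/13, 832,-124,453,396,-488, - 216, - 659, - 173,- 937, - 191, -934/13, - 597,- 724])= [-937, - 724, - 712, - 659, -597 , - 488, - 216, - 191,-173,-124,-934/13, - 386/13,39, 396,453,475,832] 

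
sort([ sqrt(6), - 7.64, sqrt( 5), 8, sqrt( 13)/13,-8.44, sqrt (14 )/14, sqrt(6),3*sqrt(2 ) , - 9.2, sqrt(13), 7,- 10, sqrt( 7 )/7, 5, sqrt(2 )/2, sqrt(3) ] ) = [ - 10,- 9.2, - 8.44,- 7.64, sqrt(14)/14, sqrt(13 )/13, sqrt (7)/7,sqrt(2 )/2, sqrt( 3),  sqrt(5), sqrt (6), sqrt(6 ), sqrt ( 13),3*sqrt( 2 ),5, 7, 8] 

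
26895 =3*8965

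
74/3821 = 74/3821 = 0.02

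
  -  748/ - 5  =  149+3/5 = 149.60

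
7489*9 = 67401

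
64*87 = 5568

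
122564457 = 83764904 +38799553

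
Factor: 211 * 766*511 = 2^1 * 7^1*73^1*211^1 * 383^1 = 82590886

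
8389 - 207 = 8182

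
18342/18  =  1019= 1019.00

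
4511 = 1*4511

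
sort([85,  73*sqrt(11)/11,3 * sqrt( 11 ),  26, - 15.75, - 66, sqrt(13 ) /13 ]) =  [ - 66, - 15.75, sqrt(13 )/13,3 * sqrt(11),  73 * sqrt( 11 )/11,26, 85]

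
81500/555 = 146 + 94/111 =146.85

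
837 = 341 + 496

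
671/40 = 16 + 31/40 = 16.77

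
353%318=35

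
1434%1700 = 1434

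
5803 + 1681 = 7484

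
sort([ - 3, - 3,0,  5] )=[ - 3,-3, 0, 5 ]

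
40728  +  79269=119997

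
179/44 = 4 + 3/44 = 4.07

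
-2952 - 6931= - 9883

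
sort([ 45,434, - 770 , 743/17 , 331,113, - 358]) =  [-770, - 358, 743/17,45, 113 , 331,434]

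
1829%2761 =1829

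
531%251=29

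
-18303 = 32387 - 50690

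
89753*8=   718024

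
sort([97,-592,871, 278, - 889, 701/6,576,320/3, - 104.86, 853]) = [ -889, - 592, - 104.86, 97, 320/3, 701/6,278, 576, 853, 871] 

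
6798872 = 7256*937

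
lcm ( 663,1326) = 1326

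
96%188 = 96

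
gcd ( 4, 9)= 1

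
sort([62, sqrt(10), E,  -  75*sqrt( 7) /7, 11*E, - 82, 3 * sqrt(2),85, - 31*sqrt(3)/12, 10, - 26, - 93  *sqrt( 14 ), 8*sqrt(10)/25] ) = [ - 93 * sqrt(14), - 82, - 75*sqrt( 7)/7, - 26 , - 31* sqrt(3) /12,8*sqrt(10)/25,  E,  sqrt(10), 3*sqrt(2), 10, 11 *E, 62,85]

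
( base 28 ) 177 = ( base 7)2610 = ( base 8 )1733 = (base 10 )987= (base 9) 1316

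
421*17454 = 7348134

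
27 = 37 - 10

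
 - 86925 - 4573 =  - 91498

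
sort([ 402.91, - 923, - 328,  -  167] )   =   [  -  923,- 328, - 167,402.91 ] 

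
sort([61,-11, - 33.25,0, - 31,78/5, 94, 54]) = [  -  33.25, - 31,-11,0,78/5,54, 61, 94]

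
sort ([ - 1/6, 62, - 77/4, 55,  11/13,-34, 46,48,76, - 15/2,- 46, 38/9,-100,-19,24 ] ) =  [ - 100, - 46, - 34, - 77/4, - 19 , - 15/2 , - 1/6,11/13, 38/9, 24,  46, 48, 55, 62, 76]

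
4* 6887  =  27548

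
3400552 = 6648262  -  3247710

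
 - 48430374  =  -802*60387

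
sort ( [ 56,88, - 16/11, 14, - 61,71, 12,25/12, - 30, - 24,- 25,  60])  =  [ - 61, - 30, - 25 , - 24, - 16/11,  25/12,12, 14  ,  56,60, 71, 88]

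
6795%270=45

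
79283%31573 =16137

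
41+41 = 82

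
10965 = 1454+9511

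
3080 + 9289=12369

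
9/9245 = 9/9245= 0.00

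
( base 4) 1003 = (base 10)67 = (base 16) 43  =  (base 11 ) 61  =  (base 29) 29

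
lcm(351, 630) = 24570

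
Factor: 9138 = 2^1*3^1*1523^1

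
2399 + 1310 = 3709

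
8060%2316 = 1112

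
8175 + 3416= 11591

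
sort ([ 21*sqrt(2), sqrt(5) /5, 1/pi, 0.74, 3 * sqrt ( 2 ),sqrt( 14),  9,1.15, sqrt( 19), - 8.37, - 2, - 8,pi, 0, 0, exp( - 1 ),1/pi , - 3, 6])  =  [ - 8.37,-8, - 3 ,-2, 0,0, 1/pi, 1/pi,exp( - 1 ),sqrt( 5 )/5, 0.74,  1.15, pi,sqrt(14 ),3*sqrt( 2),sqrt(19 ), 6,  9, 21*sqrt(2)] 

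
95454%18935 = 779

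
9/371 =9/371  =  0.02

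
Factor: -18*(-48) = 864 =2^5 * 3^3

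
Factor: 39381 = 3^1*13127^1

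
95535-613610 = -518075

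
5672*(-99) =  - 561528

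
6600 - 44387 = -37787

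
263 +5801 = 6064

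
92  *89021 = 8189932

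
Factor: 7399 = 7^2*151^1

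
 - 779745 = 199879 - 979624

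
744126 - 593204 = 150922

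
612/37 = 16 + 20/37   =  16.54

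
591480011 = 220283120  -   - 371196891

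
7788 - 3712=4076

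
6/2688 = 1/448=0.00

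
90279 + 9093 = 99372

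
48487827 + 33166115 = 81653942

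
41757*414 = 17287398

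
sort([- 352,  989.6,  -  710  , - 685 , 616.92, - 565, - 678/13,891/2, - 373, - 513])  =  [  -  710, - 685, - 565,- 513, - 373, - 352, - 678/13,891/2,616.92, 989.6]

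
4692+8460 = 13152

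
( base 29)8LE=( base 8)16267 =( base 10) 7351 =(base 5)213401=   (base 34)6c7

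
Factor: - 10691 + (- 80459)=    - 91150 = - 2^1 * 5^2*  1823^1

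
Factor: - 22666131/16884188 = -2^ ( - 2)*3^2*107^1*23537^1*4221047^( - 1)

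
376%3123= 376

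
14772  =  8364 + 6408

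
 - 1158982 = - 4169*278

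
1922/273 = 7+11/273 = 7.04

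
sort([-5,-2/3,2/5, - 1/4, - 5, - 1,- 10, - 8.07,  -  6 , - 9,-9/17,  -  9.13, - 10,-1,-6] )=[ - 10, -10,-9.13, - 9,- 8.07 , - 6, - 6,-5,  -  5,-1, - 1 ,- 2/3, - 9/17, - 1/4, 2/5]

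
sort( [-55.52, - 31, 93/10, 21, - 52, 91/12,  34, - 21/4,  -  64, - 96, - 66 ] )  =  [ - 96 ,-66, - 64, - 55.52, - 52, - 31, - 21/4 , 91/12, 93/10 , 21 , 34]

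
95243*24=2285832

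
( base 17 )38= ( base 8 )73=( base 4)323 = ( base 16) 3b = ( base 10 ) 59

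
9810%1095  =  1050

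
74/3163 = 74/3163 =0.02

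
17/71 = 17/71 = 0.24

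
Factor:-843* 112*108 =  - 2^6* 3^4*7^1*281^1 = -10196928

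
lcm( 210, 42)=210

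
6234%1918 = 480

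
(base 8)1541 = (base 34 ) PF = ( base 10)865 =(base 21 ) 1K4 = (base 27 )151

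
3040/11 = 276 + 4/11= 276.36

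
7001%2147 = 560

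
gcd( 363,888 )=3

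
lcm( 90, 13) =1170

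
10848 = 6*1808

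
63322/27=2345+7/27 = 2345.26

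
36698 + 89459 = 126157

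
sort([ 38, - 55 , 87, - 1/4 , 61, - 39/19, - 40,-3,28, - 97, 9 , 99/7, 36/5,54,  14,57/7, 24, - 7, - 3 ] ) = [ - 97, - 55  , - 40, - 7, - 3, - 3, - 39/19,  -  1/4,36/5,57/7, 9 , 14, 99/7,24 , 28, 38, 54 , 61, 87] 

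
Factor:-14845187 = -7^2*29^1 *31^1*337^1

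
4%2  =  0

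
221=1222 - 1001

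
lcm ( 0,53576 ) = 0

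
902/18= 451/9 = 50.11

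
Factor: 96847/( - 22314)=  - 2^ ( - 1)*3^( - 1 )*3719^( - 1 )*96847^1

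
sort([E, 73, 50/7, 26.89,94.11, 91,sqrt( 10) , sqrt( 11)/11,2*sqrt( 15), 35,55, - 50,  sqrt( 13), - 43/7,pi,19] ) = [  -  50, - 43/7,sqrt( 11) /11,E, pi,sqrt( 10 ),sqrt( 13 ),50/7,2*sqrt (15),19, 26.89,35,55, 73 , 91,94.11]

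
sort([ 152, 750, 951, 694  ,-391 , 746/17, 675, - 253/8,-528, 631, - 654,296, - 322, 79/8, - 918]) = [  -  918, - 654, - 528, - 391,-322 ,-253/8, 79/8,746/17, 152,296,631,675 , 694,750,951 ]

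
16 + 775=791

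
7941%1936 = 197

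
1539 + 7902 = 9441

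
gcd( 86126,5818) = 2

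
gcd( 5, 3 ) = 1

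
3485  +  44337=47822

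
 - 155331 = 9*( - 17259)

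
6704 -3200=3504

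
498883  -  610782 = -111899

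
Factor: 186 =2^1 * 3^1 * 31^1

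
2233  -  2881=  - 648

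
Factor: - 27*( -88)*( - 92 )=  - 2^5*3^3*11^1*23^1  =  - 218592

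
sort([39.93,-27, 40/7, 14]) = [-27,  40/7, 14,39.93 ]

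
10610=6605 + 4005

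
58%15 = 13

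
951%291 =78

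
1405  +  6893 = 8298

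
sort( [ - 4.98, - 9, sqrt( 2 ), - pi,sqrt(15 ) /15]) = [ - 9 , - 4.98, - pi, sqrt(15) /15,sqrt( 2)]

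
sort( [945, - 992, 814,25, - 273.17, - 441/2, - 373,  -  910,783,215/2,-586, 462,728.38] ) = [-992,  -  910, - 586,  -  373, - 273.17,-441/2,25,215/2,462,  728.38, 783,814,945]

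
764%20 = 4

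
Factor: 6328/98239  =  2^3*7^1*31^( - 1)*113^1*3169^ (-1) 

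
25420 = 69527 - 44107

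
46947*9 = 422523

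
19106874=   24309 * 786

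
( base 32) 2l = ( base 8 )125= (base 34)2H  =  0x55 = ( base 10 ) 85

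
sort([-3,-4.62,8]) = [ - 4.62, - 3, 8 ]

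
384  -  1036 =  - 652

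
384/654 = 64/109 = 0.59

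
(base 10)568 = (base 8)1070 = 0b1000111000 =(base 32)ho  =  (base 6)2344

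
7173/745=9 + 468/745=9.63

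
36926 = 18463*2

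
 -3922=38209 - 42131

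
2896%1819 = 1077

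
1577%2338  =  1577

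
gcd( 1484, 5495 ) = 7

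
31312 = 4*7828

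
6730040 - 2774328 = 3955712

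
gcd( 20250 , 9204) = 6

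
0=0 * 4159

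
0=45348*0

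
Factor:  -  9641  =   - 31^1*311^1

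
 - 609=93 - 702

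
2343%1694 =649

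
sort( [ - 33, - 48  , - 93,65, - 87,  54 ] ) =[ - 93,-87, - 48,-33, 54,65 ]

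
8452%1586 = 522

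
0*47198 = 0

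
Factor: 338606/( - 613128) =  - 2^(  -  2)*3^( - 1 )*17^1*23^1*59^( - 1 )=-391/708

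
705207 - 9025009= -8319802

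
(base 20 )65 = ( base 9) 148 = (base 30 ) 45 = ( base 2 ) 1111101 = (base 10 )125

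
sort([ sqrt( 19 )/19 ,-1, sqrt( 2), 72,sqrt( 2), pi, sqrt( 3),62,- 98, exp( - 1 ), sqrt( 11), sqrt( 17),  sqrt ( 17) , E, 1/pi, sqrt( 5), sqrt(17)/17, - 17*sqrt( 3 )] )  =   [ -98,-17*sqrt( 3) , - 1 , sqrt(19 ) /19, sqrt(17) /17,1/pi,  exp( - 1),sqrt( 2), sqrt( 2),  sqrt( 3),  sqrt( 5), E,pi,sqrt(11),sqrt( 17),  sqrt ( 17),62, 72] 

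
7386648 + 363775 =7750423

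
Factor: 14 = 2^1*7^1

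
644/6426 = 46/459= 0.10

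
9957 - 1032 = 8925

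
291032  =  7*41576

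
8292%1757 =1264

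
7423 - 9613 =-2190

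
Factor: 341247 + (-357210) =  - 3^1*17^1*313^1 = - 15963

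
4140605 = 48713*85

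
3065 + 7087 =10152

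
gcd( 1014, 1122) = 6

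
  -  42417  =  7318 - 49735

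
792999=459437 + 333562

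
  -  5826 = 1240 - 7066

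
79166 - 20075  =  59091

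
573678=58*9891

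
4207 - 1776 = 2431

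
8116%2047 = 1975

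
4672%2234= 204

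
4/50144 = 1/12536 = 0.00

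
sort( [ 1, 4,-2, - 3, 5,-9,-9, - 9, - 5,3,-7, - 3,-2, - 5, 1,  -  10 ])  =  [-10, - 9,-9, -9, - 7,-5,-5,-3,-3, - 2 , - 2, 1,1,3, 4,5] 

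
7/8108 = 7/8108= 0.00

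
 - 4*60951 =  -243804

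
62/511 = 62/511= 0.12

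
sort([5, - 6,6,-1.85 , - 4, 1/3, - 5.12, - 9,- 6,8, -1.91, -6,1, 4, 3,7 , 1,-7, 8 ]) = [  -  9,  -  7, - 6,  -  6 ,  -  6 , - 5.12, - 4, - 1.91, - 1.85, 1/3,1, 1,3,4, 5, 6, 7, 8 , 8]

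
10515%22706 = 10515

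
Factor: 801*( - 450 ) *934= - 2^2*3^4  *  5^2*89^1*467^1=-336660300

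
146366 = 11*13306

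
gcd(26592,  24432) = 48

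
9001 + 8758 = 17759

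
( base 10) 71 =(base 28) 2f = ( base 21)38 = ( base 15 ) 4B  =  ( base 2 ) 1000111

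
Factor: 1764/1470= 2^1*3^1*5^ ( - 1 ) = 6/5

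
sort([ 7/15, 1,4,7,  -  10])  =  [ - 10,  7/15,1 , 4, 7]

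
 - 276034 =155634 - 431668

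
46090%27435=18655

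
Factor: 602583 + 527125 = 1129708 = 2^2 * 282427^1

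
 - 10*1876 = -18760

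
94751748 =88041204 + 6710544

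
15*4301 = 64515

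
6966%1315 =391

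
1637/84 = 19+41/84 = 19.49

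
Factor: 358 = 2^1*179^1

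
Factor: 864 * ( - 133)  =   - 114912 = - 2^5*3^3*7^1*19^1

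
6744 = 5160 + 1584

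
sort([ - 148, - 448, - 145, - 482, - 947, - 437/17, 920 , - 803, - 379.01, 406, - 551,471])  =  [ - 947,  -  803,-551, - 482, - 448,-379.01, - 148, - 145, - 437/17, 406, 471, 920]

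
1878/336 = 5 + 33/56 = 5.59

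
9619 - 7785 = 1834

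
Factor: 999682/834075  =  2^1*3^(  -  2)*5^(-2 )*11^( - 1 )*97^1*337^(  -  1)*5153^1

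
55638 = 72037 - 16399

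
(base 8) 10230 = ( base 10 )4248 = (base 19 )beb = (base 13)1c1a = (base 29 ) 51e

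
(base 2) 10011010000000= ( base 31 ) a7t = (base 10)9856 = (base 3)111112001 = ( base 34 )8hu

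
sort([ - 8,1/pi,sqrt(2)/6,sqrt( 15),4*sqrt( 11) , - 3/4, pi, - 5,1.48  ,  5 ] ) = [ - 8, - 5, - 3/4,sqrt( 2 )/6,1/pi, 1.48,pi  ,  sqrt( 15 ), 5,4* sqrt (11)] 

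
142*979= 139018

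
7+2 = 9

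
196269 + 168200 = 364469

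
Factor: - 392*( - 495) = 2^3*3^2*5^1*7^2 * 11^1  =  194040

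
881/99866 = 881/99866= 0.01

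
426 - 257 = 169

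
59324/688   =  14831/172 = 86.23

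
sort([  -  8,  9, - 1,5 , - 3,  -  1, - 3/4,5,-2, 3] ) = [ - 8 , - 3, - 2, - 1, - 1, - 3/4, 3,5,5,9 ] 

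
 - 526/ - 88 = 263/44=5.98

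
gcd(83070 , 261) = 9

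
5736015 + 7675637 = 13411652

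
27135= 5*5427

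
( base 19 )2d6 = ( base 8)1717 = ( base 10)975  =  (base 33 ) ti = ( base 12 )693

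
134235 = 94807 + 39428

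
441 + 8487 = 8928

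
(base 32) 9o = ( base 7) 624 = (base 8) 470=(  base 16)138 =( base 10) 312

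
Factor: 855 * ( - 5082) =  - 4345110 = - 2^1*3^3*  5^1*7^1*11^2*19^1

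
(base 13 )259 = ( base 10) 412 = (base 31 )D9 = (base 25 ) gc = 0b110011100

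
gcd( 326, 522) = 2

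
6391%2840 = 711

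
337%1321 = 337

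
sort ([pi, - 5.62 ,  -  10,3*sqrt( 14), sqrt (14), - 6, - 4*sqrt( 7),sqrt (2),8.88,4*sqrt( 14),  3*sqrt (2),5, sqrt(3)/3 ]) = [ - 4*sqrt (7), - 10, - 6, - 5.62,sqrt(3)/3,sqrt (2), pi,sqrt(14),3*sqrt(2 ),5,  8.88,3*sqrt (14), 4*sqrt ( 14)]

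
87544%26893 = 6865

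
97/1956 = 97/1956 = 0.05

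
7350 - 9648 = -2298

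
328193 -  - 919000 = 1247193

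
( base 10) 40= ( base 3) 1111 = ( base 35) 15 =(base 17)26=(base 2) 101000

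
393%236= 157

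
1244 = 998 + 246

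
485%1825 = 485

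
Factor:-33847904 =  - 2^5*23^1*45989^1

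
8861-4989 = 3872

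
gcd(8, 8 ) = 8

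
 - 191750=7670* ( - 25 ) 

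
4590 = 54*85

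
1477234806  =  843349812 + 633884994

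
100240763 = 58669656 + 41571107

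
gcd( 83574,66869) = 1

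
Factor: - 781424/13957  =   - 2^4*7^1*17^ ( - 1 )*821^(-1)*6977^1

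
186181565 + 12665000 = 198846565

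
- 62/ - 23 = 2 + 16/23 = 2.70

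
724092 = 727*996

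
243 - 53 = 190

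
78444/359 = 218+ 182/359=218.51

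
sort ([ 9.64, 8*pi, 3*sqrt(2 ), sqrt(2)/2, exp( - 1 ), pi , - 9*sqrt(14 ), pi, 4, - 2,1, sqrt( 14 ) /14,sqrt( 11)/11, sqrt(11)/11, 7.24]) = [ - 9*sqrt( 14 ), - 2, sqrt (14 )/14, sqrt(11)/11, sqrt(11 ) /11, exp(-1 ), sqrt(2)/2, 1, pi,pi, 4, 3*sqrt( 2 ),  7.24, 9.64,8*pi ] 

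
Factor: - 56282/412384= - 2^( - 4)*7^( -2)*107^1= - 107/784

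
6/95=6/95=0.06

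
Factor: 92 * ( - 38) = -2^3*19^1*23^1 = - 3496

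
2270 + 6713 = 8983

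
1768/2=884 = 884.00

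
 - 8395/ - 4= 8395/4 = 2098.75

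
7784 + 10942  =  18726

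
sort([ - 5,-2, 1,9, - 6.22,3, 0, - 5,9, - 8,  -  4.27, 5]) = [-8, - 6.22,-5,-5,-4.27, - 2,0,1, 3, 5, 9,9] 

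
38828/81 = 38828/81 = 479.36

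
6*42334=254004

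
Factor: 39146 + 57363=96509= 7^1*17^1*811^1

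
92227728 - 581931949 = -489704221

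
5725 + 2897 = 8622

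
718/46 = 15 + 14/23 = 15.61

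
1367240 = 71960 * 19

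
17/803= 17/803 = 0.02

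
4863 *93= 452259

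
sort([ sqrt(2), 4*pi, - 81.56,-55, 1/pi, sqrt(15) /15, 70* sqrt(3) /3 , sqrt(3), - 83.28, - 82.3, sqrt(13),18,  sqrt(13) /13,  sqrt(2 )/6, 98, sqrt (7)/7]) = [  -  83.28, - 82.3, - 81.56,-55 , sqrt(2)/6, sqrt(15) /15, sqrt( 13 ) /13,1/pi,sqrt(7) /7, sqrt ( 2 ), sqrt( 3) , sqrt( 13),4 * pi , 18, 70*sqrt( 3) /3, 98]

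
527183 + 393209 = 920392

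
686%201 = 83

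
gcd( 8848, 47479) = 79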